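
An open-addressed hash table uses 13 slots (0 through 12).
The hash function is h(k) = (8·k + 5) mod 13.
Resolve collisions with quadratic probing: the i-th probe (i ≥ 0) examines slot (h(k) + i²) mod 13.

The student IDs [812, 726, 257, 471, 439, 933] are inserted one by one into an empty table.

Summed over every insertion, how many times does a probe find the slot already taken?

3

Insert 812: h=1, slot 1 empty → index 1.
Insert 726: h=2, slot 2 empty → index 2.
Insert 257: h=7, slot 7 empty → index 7.
Insert 471: h=3, slot 3 empty → index 3.
Insert 439: h=7, slot 7 occupied → index 8.
Insert 933: h=7, slots 7,8 occupied → index 11.
Table: [-, 812, 726, 471, -, -, -, 257, 439, -, -, 933, -]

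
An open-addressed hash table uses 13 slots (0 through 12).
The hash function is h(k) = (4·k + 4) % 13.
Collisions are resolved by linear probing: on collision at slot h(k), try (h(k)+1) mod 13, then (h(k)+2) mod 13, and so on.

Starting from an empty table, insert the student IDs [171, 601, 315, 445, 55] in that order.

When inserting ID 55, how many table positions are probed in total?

Insert 171: h=12, slot 12 empty → index 12.
Insert 601: h=3, slot 3 empty → index 3.
Insert 315: h=3, slot 3 occupied → index 4.
Insert 445: h=3, slots 3,4 occupied → index 5.
Insert 55: h=3, slots 3,4,5 occupied → index 6.
Table: [∅, ∅, ∅, 601, 315, 445, 55, ∅, ∅, ∅, ∅, ∅, 171]

4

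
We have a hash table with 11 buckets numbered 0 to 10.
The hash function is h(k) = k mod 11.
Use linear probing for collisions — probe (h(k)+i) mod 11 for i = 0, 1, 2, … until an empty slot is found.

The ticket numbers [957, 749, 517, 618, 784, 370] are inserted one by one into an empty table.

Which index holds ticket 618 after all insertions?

3

Insert 957: h=0, slot 0 empty => index 0.
Insert 749: h=1, slot 1 empty => index 1.
Insert 517: h=0, slots 0,1 occupied => index 2.
Insert 618: h=2, slot 2 occupied => index 3.
Insert 784: h=3, slot 3 occupied => index 4.
Insert 370: h=7, slot 7 empty => index 7.
Table: [957, 749, 517, 618, 784, ., ., 370, ., ., .]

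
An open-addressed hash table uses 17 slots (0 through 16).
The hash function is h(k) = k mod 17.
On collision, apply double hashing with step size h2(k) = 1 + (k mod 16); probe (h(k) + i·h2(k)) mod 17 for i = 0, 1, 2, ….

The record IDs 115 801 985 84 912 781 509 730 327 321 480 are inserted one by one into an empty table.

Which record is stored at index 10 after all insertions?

781

Insert 115: h=13, slot 13 empty → index 13.
Insert 801: h=2, slot 2 empty → index 2.
Insert 985: h=16, slot 16 empty → index 16.
Insert 84: h=16, h2=5, slot 16 occupied → index 4.
Insert 912: h=11, slot 11 empty → index 11.
Insert 781: h=16, h2=14, slots 16,13 occupied → index 10.
Insert 509: h=16, h2=14, slots 16,13,10 occupied → index 7.
Insert 730: h=16, h2=11, slots 16,10,4 occupied → index 15.
Insert 327: h=4, h2=8, slot 4 occupied → index 12.
Insert 321: h=15, h2=2, slot 15 occupied → index 0.
Insert 480: h=4, h2=1, slot 4 occupied → index 5.
Table: [321, —, 801, —, 84, 480, —, 509, —, —, 781, 912, 327, 115, —, 730, 985]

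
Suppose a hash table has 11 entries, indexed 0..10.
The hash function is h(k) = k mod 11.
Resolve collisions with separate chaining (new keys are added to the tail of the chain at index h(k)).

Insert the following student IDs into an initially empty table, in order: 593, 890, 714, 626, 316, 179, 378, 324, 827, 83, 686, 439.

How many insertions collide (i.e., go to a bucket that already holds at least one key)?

Insert 593: h=10, bucket 10 empty → new chain.
Insert 890: h=10, bucket 10 nonempty → append to chain.
Insert 714: h=10, bucket 10 nonempty → append to chain.
Insert 626: h=10, bucket 10 nonempty → append to chain.
Insert 316: h=8, bucket 8 empty → new chain.
Insert 179: h=3, bucket 3 empty → new chain.
Insert 378: h=4, bucket 4 empty → new chain.
Insert 324: h=5, bucket 5 empty → new chain.
Insert 827: h=2, bucket 2 empty → new chain.
Insert 83: h=6, bucket 6 empty → new chain.
Insert 686: h=4, bucket 4 nonempty → append to chain.
Insert 439: h=10, bucket 10 nonempty → append to chain.
Final buckets:
0: _
1: _
2: 827
3: 179
4: 378 -> 686
5: 324
6: 83
7: _
8: 316
9: _
10: 593 -> 890 -> 714 -> 626 -> 439

5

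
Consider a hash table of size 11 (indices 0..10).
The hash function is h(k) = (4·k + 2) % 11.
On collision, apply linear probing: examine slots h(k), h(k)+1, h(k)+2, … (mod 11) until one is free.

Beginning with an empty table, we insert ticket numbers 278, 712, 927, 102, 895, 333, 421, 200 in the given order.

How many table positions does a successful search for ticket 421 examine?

6

Insert 278: h=3, slot 3 empty => index 3.
Insert 712: h=1, slot 1 empty => index 1.
Insert 927: h=3, slot 3 occupied => index 4.
Insert 102: h=3, slots 3,4 occupied => index 5.
Insert 895: h=7, slot 7 empty => index 7.
Insert 333: h=3, slots 3,4,5 occupied => index 6.
Insert 421: h=3, slots 3,4,5,6,7 occupied => index 8.
Insert 200: h=10, slot 10 empty => index 10.
Table: [—, 712, —, 278, 927, 102, 333, 895, 421, —, 200]
Lookup 421: h=3, probe 3,4,5,6,7,8 → found at 8.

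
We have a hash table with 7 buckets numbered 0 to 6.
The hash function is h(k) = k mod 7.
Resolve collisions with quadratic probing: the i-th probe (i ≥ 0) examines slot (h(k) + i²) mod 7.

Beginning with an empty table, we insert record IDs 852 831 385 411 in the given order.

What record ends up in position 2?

411

852 hashes to 5; slot 5 is free → place at 5.
831 hashes to 5; 5 taken → place at 6.
385 hashes to 0; slot 0 is free → place at 0.
411 hashes to 5; 5,6 taken → place at 2.
Table: [385, _, 411, _, _, 852, 831]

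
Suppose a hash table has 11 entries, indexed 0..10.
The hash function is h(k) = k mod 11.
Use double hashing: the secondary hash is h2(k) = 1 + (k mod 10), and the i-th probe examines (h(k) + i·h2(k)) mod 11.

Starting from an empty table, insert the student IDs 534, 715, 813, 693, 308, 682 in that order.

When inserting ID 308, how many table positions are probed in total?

534: h=6 → slot 6
715: h=0 → slot 0
813: h=10 → slot 10
693: h=0, h2=4, probe 0,4 → slot 4
308: h=0, h2=9, probe 0,9 → slot 9
682: h=0, h2=3, probe 0,3 → slot 3
Table: [715, ., ., 682, 693, ., 534, ., ., 308, 813]

2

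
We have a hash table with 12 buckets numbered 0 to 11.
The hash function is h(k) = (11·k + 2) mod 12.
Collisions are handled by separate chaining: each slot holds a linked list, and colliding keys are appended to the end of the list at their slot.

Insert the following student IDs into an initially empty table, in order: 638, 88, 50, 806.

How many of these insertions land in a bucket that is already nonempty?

638 -> bucket 0
88 -> bucket 10
50 -> bucket 0 (collision)
806 -> bucket 0 (collision)
Final buckets:
0: 638 -> 50 -> 806
1: -
2: -
3: -
4: -
5: -
6: -
7: -
8: -
9: -
10: 88
11: -

2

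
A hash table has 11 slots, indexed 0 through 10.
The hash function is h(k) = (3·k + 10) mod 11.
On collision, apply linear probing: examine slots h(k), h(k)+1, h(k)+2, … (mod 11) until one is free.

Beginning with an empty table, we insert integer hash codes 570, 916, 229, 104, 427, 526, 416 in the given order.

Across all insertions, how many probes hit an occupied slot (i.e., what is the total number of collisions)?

11

570 hashes to 4; slot 4 is free → place at 4.
916 hashes to 8; slot 8 is free → place at 8.
229 hashes to 4; 4 taken → place at 5.
104 hashes to 3; slot 3 is free → place at 3.
427 hashes to 4; 4,5 taken → place at 6.
526 hashes to 4; 4,5,6 taken → place at 7.
416 hashes to 4; 4,5,6,7,8 taken → place at 9.
Table: [-, -, -, 104, 570, 229, 427, 526, 916, 416, -]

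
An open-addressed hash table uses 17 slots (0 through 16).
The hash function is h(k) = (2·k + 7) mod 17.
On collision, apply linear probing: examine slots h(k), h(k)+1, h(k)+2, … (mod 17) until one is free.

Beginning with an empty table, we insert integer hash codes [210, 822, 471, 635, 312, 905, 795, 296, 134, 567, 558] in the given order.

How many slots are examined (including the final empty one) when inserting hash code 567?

210: h=2 -> slot 2
822: h=2, probe 2,3 -> slot 3
471: h=14 -> slot 14
635: h=2, probe 2,3,4 -> slot 4
312: h=2, probe 2,3,4,5 -> slot 5
905: h=15 -> slot 15
795: h=16 -> slot 16
296: h=4, probe 4,5,6 -> slot 6
134: h=3, probe 3,4,5,6,7 -> slot 7
567: h=2, probe 2,3,4,5,6,7,8 -> slot 8
558: h=1 -> slot 1
Table: [-, 558, 210, 822, 635, 312, 296, 134, 567, -, -, -, -, -, 471, 905, 795]

7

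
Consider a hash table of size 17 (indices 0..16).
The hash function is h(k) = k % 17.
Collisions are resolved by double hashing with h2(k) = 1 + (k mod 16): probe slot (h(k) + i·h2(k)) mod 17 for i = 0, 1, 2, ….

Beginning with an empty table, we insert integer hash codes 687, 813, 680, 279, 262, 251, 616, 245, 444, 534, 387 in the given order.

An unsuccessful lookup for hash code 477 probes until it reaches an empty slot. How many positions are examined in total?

687: h=7 => slot 7
813: h=14 => slot 14
680: h=0 => slot 0
279: h=7, h2=8, probe 7,15 => slot 15
262: h=7, h2=7, probe 7,14,4 => slot 4
251: h=13 => slot 13
616: h=4, h2=9, probe 4,13,5 => slot 5
245: h=7, h2=6, probe 7,13,2 => slot 2
444: h=2, h2=13, probe 2,15,11 => slot 11
534: h=7, h2=7, probe 7,14,4,11,1 => slot 1
387: h=13, h2=4, probe 13,0,4,8 => slot 8
Table: [680, 534, 245, —, 262, 616, —, 687, 387, —, —, 444, —, 251, 813, 279, —]
Lookup 477: h=1, h2=14, probe 1,15,12 → slot 12 empty, not found.

3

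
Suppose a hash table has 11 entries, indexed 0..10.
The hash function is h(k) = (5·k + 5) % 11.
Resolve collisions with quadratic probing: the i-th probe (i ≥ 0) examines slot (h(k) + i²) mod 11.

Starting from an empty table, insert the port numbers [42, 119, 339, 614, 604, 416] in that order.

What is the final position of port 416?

9

42 hashes to 6; slot 6 is free -> place at 6.
119 hashes to 6; 6 taken -> place at 7.
339 hashes to 6; 6,7 taken -> place at 10.
614 hashes to 6; 6,7,10 taken -> place at 4.
604 hashes to 0; slot 0 is free -> place at 0.
416 hashes to 6; 6,7,10,4,0 taken -> place at 9.
Table: [604, —, —, —, 614, —, 42, 119, —, 416, 339]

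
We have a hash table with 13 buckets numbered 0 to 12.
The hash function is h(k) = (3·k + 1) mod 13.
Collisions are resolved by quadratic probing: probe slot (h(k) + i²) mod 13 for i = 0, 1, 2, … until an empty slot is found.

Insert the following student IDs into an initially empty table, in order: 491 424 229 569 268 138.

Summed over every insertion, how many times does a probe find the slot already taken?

491 hashes to 5; slot 5 is free → place at 5.
424 hashes to 12; slot 12 is free → place at 12.
229 hashes to 12; 12 taken → place at 0.
569 hashes to 5; 5 taken → place at 6.
268 hashes to 12; 12,0 taken → place at 3.
138 hashes to 12; 12,0,3 taken → place at 8.
Table: [229, ., ., 268, ., 491, 569, ., 138, ., ., ., 424]

7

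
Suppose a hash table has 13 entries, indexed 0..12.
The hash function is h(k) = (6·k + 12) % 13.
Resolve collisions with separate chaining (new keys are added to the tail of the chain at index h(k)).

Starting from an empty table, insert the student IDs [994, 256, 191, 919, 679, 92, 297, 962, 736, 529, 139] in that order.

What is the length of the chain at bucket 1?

5

994 → bucket 9
256 → bucket 1
191 → bucket 1 (collision)
919 → bucket 1 (collision)
679 → bucket 4
92 → bucket 5
297 → bucket 0
962 → bucket 12
736 → bucket 8
529 → bucket 1 (collision)
139 → bucket 1 (collision)
Final buckets:
0: 297
1: 256 -> 191 -> 919 -> 529 -> 139
2: .
3: .
4: 679
5: 92
6: .
7: .
8: 736
9: 994
10: .
11: .
12: 962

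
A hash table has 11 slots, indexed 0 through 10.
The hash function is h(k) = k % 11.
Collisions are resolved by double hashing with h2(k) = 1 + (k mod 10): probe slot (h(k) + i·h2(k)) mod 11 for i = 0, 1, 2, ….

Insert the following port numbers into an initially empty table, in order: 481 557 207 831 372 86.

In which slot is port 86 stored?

5

481: h=8 => slot 8
557: h=7 => slot 7
207: h=9 => slot 9
831: h=6 => slot 6
372: h=9, h2=3, probe 9,1 => slot 1
86: h=9, h2=7, probe 9,5 => slot 5
Table: [∅, 372, ∅, ∅, ∅, 86, 831, 557, 481, 207, ∅]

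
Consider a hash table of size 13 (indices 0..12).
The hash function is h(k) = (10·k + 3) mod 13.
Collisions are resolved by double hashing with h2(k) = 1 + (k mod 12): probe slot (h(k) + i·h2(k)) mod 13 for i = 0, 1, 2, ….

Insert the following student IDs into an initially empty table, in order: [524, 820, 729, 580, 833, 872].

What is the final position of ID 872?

524 hashes to 4; slot 4 is free -> place at 4.
820 hashes to 0; slot 0 is free -> place at 0.
729 hashes to 0, h2=10; 0 taken -> place at 10.
580 hashes to 5; slot 5 is free -> place at 5.
833 hashes to 0, h2=6; 0 taken -> place at 6.
872 hashes to 0, h2=9; 0 taken -> place at 9.
Table: [820, -, -, -, 524, 580, 833, -, -, 872, 729, -, -]

9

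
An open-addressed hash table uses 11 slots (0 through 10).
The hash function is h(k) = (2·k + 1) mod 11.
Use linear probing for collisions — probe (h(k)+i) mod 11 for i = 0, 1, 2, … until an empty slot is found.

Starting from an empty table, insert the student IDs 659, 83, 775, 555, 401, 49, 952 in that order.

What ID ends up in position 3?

Insert 659: h=10, slot 10 empty => index 10.
Insert 83: h=2, slot 2 empty => index 2.
Insert 775: h=0, slot 0 empty => index 0.
Insert 555: h=0, slot 0 occupied => index 1.
Insert 401: h=0, slots 0,1,2 occupied => index 3.
Insert 49: h=0, slots 0,1,2,3 occupied => index 4.
Insert 952: h=2, slots 2,3,4 occupied => index 5.
Table: [775, 555, 83, 401, 49, 952, _, _, _, _, 659]

401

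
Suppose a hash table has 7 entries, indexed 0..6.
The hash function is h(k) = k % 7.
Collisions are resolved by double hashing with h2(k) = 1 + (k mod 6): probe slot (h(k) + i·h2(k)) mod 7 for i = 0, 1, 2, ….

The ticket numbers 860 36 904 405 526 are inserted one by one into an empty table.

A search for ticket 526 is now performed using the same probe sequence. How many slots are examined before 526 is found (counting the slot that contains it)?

4

Insert 860: h=6, slot 6 empty => index 6.
Insert 36: h=1, slot 1 empty => index 1.
Insert 904: h=1, h2=5, slots 1,6 occupied => index 4.
Insert 405: h=6, h2=4, slot 6 occupied => index 3.
Insert 526: h=1, h2=5, slots 1,6,4 occupied => index 2.
Table: [—, 36, 526, 405, 904, —, 860]
Lookup 526: h=1, h2=5, probe 1,6,4,2 → found at 2.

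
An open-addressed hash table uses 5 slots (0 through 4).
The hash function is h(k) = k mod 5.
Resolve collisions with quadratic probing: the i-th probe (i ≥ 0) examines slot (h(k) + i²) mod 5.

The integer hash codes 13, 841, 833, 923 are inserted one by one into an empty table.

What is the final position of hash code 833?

4

Insert 13: h=3, slot 3 empty → index 3.
Insert 841: h=1, slot 1 empty → index 1.
Insert 833: h=3, slot 3 occupied → index 4.
Insert 923: h=3, slots 3,4 occupied → index 2.
Table: [∅, 841, 923, 13, 833]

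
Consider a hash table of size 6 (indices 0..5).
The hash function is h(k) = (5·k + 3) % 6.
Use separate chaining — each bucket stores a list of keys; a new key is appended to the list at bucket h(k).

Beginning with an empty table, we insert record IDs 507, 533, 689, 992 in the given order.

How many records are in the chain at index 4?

507 -> bucket 0
533 -> bucket 4
689 -> bucket 4 (collision)
992 -> bucket 1
Final buckets:
0: 507
1: 992
2: _
3: _
4: 533 -> 689
5: _

2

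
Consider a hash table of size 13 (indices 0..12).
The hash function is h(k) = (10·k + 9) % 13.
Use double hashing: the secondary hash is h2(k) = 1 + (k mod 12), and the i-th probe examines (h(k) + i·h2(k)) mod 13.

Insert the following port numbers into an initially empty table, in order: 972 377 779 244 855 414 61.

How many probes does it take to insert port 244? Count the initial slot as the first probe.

2

972: h=5 → slot 5
377: h=9 → slot 9
779: h=12 → slot 12
244: h=5, h2=5, probe 5,10 → slot 10
855: h=5, h2=4, probe 5,9,0 → slot 0
414: h=2 → slot 2
61: h=8 → slot 8
Table: [855, —, 414, —, —, 972, —, —, 61, 377, 244, —, 779]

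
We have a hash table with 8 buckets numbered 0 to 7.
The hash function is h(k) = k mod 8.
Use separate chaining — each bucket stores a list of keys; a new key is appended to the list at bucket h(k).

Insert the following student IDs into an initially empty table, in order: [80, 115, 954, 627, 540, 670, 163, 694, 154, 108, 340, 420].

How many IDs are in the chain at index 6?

2

Insert 80: h=0, bucket 0 empty → new chain.
Insert 115: h=3, bucket 3 empty → new chain.
Insert 954: h=2, bucket 2 empty → new chain.
Insert 627: h=3, bucket 3 nonempty → append to chain.
Insert 540: h=4, bucket 4 empty → new chain.
Insert 670: h=6, bucket 6 empty → new chain.
Insert 163: h=3, bucket 3 nonempty → append to chain.
Insert 694: h=6, bucket 6 nonempty → append to chain.
Insert 154: h=2, bucket 2 nonempty → append to chain.
Insert 108: h=4, bucket 4 nonempty → append to chain.
Insert 340: h=4, bucket 4 nonempty → append to chain.
Insert 420: h=4, bucket 4 nonempty → append to chain.
Final buckets:
0: 80
1: _
2: 954 -> 154
3: 115 -> 627 -> 163
4: 540 -> 108 -> 340 -> 420
5: _
6: 670 -> 694
7: _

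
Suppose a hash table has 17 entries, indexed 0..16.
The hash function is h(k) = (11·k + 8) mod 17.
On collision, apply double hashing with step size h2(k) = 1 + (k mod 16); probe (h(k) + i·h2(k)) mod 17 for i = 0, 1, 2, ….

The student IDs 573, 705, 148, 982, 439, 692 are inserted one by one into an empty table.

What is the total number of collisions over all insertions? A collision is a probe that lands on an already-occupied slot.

4

573 hashes to 4; slot 4 is free => place at 4.
705 hashes to 11; slot 11 is free => place at 11.
148 hashes to 4, h2=5; 4 taken => place at 9.
982 hashes to 15; slot 15 is free => place at 15.
439 hashes to 9, h2=8; 9 taken => place at 0.
692 hashes to 4, h2=5; 4,9 taken => place at 14.
Table: [439, _, _, _, 573, _, _, _, _, 148, _, 705, _, _, 692, 982, _]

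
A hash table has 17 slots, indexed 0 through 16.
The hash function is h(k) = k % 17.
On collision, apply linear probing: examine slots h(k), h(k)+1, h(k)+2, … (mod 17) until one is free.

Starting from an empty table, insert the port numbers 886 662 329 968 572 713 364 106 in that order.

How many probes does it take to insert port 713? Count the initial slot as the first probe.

886 hashes to 2; slot 2 is free => place at 2.
662 hashes to 16; slot 16 is free => place at 16.
329 hashes to 6; slot 6 is free => place at 6.
968 hashes to 16; 16 taken => place at 0.
572 hashes to 11; slot 11 is free => place at 11.
713 hashes to 16; 16,0 taken => place at 1.
364 hashes to 7; slot 7 is free => place at 7.
106 hashes to 4; slot 4 is free => place at 4.
Table: [968, 713, 886, -, 106, -, 329, 364, -, -, -, 572, -, -, -, -, 662]

3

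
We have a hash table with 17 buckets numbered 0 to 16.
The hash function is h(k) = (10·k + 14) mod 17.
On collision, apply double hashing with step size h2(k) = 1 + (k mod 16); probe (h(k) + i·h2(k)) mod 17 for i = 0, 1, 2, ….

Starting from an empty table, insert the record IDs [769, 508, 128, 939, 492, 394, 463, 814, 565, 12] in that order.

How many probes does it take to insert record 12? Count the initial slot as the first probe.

769: h=3 -> slot 3
508: h=11 -> slot 11
128: h=2 -> slot 2
939: h=3, h2=12, probe 3,15 -> slot 15
492: h=4 -> slot 4
394: h=10 -> slot 10
463: h=3, h2=16, probe 3,2,1 -> slot 1
814: h=11, h2=15, probe 11,9 -> slot 9
565: h=3, h2=6, probe 3,9,15,4,10,16 -> slot 16
12: h=15, h2=13, probe 15,11,7 -> slot 7
Table: [., 463, 128, 769, 492, ., ., 12, ., 814, 394, 508, ., ., ., 939, 565]

3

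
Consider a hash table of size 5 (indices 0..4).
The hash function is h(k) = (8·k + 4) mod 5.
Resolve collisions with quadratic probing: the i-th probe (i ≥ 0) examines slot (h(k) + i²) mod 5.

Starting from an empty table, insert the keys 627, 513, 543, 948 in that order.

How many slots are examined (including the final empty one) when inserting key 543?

627: h=0 -> slot 0
513: h=3 -> slot 3
543: h=3, probe 3,4 -> slot 4
948: h=3, probe 3,4,2 -> slot 2
Table: [627, ∅, 948, 513, 543]

2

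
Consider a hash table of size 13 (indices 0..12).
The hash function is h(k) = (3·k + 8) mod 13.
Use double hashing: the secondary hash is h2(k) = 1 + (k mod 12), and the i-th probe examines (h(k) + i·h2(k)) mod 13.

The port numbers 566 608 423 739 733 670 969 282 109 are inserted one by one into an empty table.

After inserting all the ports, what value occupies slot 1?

566: h=3 -> slot 3
608: h=12 -> slot 12
423: h=3, h2=4, probe 3,7 -> slot 7
739: h=2 -> slot 2
733: h=10 -> slot 10
670: h=3, h2=11, probe 3,1 -> slot 1
969: h=3, h2=10, probe 3,0 -> slot 0
282: h=9 -> slot 9
109: h=10, h2=2, probe 10,12,1,3,5 -> slot 5
Table: [969, 670, 739, 566, -, 109, -, 423, -, 282, 733, -, 608]

670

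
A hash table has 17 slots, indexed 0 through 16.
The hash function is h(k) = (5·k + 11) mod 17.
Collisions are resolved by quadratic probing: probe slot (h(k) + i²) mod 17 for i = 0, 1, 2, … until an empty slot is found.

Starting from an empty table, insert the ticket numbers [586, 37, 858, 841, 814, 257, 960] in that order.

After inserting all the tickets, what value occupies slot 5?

257

Insert 586: h=0, slot 0 empty → index 0.
Insert 37: h=9, slot 9 empty → index 9.
Insert 858: h=0, slot 0 occupied → index 1.
Insert 841: h=0, slots 0,1 occupied → index 4.
Insert 814: h=1, slot 1 occupied → index 2.
Insert 257: h=4, slot 4 occupied → index 5.
Insert 960: h=0, slots 0,1,4,9 occupied → index 16.
Table: [586, 858, 814, ∅, 841, 257, ∅, ∅, ∅, 37, ∅, ∅, ∅, ∅, ∅, ∅, 960]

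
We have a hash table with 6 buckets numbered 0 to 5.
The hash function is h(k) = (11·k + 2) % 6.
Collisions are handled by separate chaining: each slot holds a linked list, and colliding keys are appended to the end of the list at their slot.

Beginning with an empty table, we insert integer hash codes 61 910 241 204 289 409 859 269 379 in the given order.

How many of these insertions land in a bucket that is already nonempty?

Insert 61: h=1, bucket 1 empty -> new chain.
Insert 910: h=4, bucket 4 empty -> new chain.
Insert 241: h=1, bucket 1 nonempty -> append to chain.
Insert 204: h=2, bucket 2 empty -> new chain.
Insert 289: h=1, bucket 1 nonempty -> append to chain.
Insert 409: h=1, bucket 1 nonempty -> append to chain.
Insert 859: h=1, bucket 1 nonempty -> append to chain.
Insert 269: h=3, bucket 3 empty -> new chain.
Insert 379: h=1, bucket 1 nonempty -> append to chain.
Final buckets:
0: _
1: 61 -> 241 -> 289 -> 409 -> 859 -> 379
2: 204
3: 269
4: 910
5: _

5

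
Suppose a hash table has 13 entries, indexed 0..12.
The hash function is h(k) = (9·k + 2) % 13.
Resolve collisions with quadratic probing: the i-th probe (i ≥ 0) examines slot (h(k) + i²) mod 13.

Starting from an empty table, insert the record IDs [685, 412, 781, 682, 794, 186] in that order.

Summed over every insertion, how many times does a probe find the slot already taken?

3

685 hashes to 5; slot 5 is free → place at 5.
412 hashes to 5; 5 taken → place at 6.
781 hashes to 11; slot 11 is free → place at 11.
682 hashes to 4; slot 4 is free → place at 4.
794 hashes to 11; 11 taken → place at 12.
186 hashes to 12; 12 taken → place at 0.
Table: [186, ∅, ∅, ∅, 682, 685, 412, ∅, ∅, ∅, ∅, 781, 794]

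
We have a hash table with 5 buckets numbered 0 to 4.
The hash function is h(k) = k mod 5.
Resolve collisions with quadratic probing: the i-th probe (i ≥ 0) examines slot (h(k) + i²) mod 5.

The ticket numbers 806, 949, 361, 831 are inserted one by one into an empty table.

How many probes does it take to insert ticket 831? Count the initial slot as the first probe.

3

806 hashes to 1; slot 1 is free => place at 1.
949 hashes to 4; slot 4 is free => place at 4.
361 hashes to 1; 1 taken => place at 2.
831 hashes to 1; 1,2 taken => place at 0.
Table: [831, 806, 361, —, 949]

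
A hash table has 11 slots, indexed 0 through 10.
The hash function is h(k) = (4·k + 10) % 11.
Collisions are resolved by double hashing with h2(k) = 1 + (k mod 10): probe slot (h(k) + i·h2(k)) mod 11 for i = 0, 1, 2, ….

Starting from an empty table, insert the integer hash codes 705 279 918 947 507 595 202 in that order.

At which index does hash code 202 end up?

7

Insert 705: h=3, slot 3 empty → index 3.
Insert 279: h=4, slot 4 empty → index 4.
Insert 918: h=8, slot 8 empty → index 8.
Insert 947: h=3, h2=8, slot 3 occupied → index 0.
Insert 507: h=3, h2=8, slots 3,0,8 occupied → index 5.
Insert 595: h=3, h2=6, slot 3 occupied → index 9.
Insert 202: h=4, h2=3, slot 4 occupied → index 7.
Table: [947, _, _, 705, 279, 507, _, 202, 918, 595, _]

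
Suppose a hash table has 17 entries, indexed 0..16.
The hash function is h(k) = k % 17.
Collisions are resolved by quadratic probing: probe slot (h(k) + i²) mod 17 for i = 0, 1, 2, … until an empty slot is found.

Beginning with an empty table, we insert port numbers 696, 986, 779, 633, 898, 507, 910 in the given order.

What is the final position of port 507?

696: h=16 -> slot 16
986: h=0 -> slot 0
779: h=14 -> slot 14
633: h=4 -> slot 4
898: h=14, probe 14,15 -> slot 15
507: h=14, probe 14,15,1 -> slot 1
910: h=9 -> slot 9
Table: [986, 507, -, -, 633, -, -, -, -, 910, -, -, -, -, 779, 898, 696]

1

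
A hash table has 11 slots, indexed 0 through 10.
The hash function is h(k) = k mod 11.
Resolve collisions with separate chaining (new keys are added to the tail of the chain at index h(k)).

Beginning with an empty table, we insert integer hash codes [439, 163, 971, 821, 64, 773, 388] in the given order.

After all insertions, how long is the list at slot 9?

Insert 439: h=10, bucket 10 empty → new chain.
Insert 163: h=9, bucket 9 empty → new chain.
Insert 971: h=3, bucket 3 empty → new chain.
Insert 821: h=7, bucket 7 empty → new chain.
Insert 64: h=9, bucket 9 nonempty → append to chain.
Insert 773: h=3, bucket 3 nonempty → append to chain.
Insert 388: h=3, bucket 3 nonempty → append to chain.
Final buckets:
0: .
1: .
2: .
3: 971 -> 773 -> 388
4: .
5: .
6: .
7: 821
8: .
9: 163 -> 64
10: 439

2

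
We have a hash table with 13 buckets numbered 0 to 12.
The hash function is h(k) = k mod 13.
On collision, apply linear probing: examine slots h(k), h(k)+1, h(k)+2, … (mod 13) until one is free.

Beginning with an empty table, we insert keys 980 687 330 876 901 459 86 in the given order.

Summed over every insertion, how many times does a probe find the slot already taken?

8

980 hashes to 5; slot 5 is free -> place at 5.
687 hashes to 11; slot 11 is free -> place at 11.
330 hashes to 5; 5 taken -> place at 6.
876 hashes to 5; 5,6 taken -> place at 7.
901 hashes to 4; slot 4 is free -> place at 4.
459 hashes to 4; 4,5,6,7 taken -> place at 8.
86 hashes to 8; 8 taken -> place at 9.
Table: [., ., ., ., 901, 980, 330, 876, 459, 86, ., 687, .]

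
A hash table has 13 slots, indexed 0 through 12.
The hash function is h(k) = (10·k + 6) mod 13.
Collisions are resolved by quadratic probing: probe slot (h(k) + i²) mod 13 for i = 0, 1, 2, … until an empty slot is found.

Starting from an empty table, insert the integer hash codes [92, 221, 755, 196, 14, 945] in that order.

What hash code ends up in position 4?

92: h=3 → slot 3
221: h=6 → slot 6
755: h=3, probe 3,4 → slot 4
196: h=3, probe 3,4,7 → slot 7
14: h=3, probe 3,4,7,12 → slot 12
945: h=5 → slot 5
Table: [_, _, _, 92, 755, 945, 221, 196, _, _, _, _, 14]

755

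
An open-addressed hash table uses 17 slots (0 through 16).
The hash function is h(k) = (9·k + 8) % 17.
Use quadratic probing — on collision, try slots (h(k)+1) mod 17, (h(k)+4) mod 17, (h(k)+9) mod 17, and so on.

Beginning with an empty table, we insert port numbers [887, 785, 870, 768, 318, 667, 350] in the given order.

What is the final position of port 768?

Insert 887: h=1, slot 1 empty => index 1.
Insert 785: h=1, slot 1 occupied => index 2.
Insert 870: h=1, slots 1,2 occupied => index 5.
Insert 768: h=1, slots 1,2,5 occupied => index 10.
Insert 318: h=14, slot 14 empty => index 14.
Insert 667: h=10, slot 10 occupied => index 11.
Insert 350: h=13, slot 13 empty => index 13.
Table: [-, 887, 785, -, -, 870, -, -, -, -, 768, 667, -, 350, 318, -, -]

10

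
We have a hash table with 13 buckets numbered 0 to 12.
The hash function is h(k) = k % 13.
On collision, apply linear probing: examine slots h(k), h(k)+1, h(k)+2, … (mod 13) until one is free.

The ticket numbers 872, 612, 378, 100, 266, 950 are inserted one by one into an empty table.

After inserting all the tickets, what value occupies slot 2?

612

872: h=1 → slot 1
612: h=1, probe 1,2 → slot 2
378: h=1, probe 1,2,3 → slot 3
100: h=9 → slot 9
266: h=6 → slot 6
950: h=1, probe 1,2,3,4 → slot 4
Table: [_, 872, 612, 378, 950, _, 266, _, _, 100, _, _, _]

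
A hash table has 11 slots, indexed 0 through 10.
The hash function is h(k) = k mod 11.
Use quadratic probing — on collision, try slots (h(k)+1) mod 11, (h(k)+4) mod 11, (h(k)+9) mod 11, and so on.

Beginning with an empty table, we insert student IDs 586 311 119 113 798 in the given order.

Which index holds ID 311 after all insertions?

586 hashes to 3; slot 3 is free -> place at 3.
311 hashes to 3; 3 taken -> place at 4.
119 hashes to 9; slot 9 is free -> place at 9.
113 hashes to 3; 3,4 taken -> place at 7.
798 hashes to 6; slot 6 is free -> place at 6.
Table: [_, _, _, 586, 311, _, 798, 113, _, 119, _]

4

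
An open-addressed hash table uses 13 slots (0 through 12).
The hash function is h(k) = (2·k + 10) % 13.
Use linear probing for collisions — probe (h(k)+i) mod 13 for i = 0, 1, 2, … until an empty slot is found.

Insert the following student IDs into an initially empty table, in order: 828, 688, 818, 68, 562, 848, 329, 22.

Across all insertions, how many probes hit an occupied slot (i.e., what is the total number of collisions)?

828 hashes to 2; slot 2 is free -> place at 2.
688 hashes to 8; slot 8 is free -> place at 8.
818 hashes to 8; 8 taken -> place at 9.
68 hashes to 3; slot 3 is free -> place at 3.
562 hashes to 3; 3 taken -> place at 4.
848 hashes to 3; 3,4 taken -> place at 5.
329 hashes to 5; 5 taken -> place at 6.
22 hashes to 2; 2,3,4,5,6 taken -> place at 7.
Table: [., ., 828, 68, 562, 848, 329, 22, 688, 818, ., ., .]

10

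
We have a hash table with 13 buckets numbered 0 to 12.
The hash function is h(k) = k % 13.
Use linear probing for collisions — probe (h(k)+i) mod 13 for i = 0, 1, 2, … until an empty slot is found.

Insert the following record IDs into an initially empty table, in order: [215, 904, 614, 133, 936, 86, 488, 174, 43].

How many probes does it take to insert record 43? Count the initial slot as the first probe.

215 hashes to 7; slot 7 is free → place at 7.
904 hashes to 7; 7 taken → place at 8.
614 hashes to 3; slot 3 is free → place at 3.
133 hashes to 3; 3 taken → place at 4.
936 hashes to 0; slot 0 is free → place at 0.
86 hashes to 8; 8 taken → place at 9.
488 hashes to 7; 7,8,9 taken → place at 10.
174 hashes to 5; slot 5 is free → place at 5.
43 hashes to 4; 4,5 taken → place at 6.
Table: [936, —, —, 614, 133, 174, 43, 215, 904, 86, 488, —, —]

3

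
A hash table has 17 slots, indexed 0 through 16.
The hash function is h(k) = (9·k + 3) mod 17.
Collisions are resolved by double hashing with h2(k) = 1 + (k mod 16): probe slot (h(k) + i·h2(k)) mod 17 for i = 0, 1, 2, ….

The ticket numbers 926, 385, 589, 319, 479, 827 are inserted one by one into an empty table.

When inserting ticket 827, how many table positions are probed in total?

926 hashes to 7; slot 7 is free => place at 7.
385 hashes to 0; slot 0 is free => place at 0.
589 hashes to 0, h2=14; 0 taken => place at 14.
319 hashes to 1; slot 1 is free => place at 1.
479 hashes to 13; slot 13 is free => place at 13.
827 hashes to 0, h2=12; 0 taken => place at 12.
Table: [385, 319, _, _, _, _, _, 926, _, _, _, _, 827, 479, 589, _, _]

2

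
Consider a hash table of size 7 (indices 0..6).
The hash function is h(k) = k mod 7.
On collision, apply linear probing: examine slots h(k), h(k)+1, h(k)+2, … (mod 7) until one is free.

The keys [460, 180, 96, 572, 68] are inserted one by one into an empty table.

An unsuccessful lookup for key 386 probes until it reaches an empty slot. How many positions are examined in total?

Insert 460: h=5, slot 5 empty → index 5.
Insert 180: h=5, slot 5 occupied → index 6.
Insert 96: h=5, slots 5,6 occupied → index 0.
Insert 572: h=5, slots 5,6,0 occupied → index 1.
Insert 68: h=5, slots 5,6,0,1 occupied → index 2.
Table: [96, 572, 68, -, -, 460, 180]
Lookup 386: h=1, probe 1,2,3 → slot 3 empty, not found.

3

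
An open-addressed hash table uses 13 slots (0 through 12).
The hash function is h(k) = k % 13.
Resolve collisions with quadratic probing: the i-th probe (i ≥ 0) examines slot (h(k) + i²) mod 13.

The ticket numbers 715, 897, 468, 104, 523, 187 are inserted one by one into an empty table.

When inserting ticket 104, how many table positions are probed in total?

4

Insert 715: h=0, slot 0 empty => index 0.
Insert 897: h=0, slot 0 occupied => index 1.
Insert 468: h=0, slots 0,1 occupied => index 4.
Insert 104: h=0, slots 0,1,4 occupied => index 9.
Insert 523: h=3, slot 3 empty => index 3.
Insert 187: h=5, slot 5 empty => index 5.
Table: [715, 897, ., 523, 468, 187, ., ., ., 104, ., ., .]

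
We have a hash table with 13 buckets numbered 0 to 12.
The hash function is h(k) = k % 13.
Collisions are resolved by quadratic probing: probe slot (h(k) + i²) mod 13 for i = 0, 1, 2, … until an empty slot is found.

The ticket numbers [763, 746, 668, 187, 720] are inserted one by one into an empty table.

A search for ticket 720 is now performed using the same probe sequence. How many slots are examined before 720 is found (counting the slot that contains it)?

763 hashes to 9; slot 9 is free -> place at 9.
746 hashes to 5; slot 5 is free -> place at 5.
668 hashes to 5; 5 taken -> place at 6.
187 hashes to 5; 5,6,9 taken -> place at 1.
720 hashes to 5; 5,6,9,1 taken -> place at 8.
Table: [-, 187, -, -, -, 746, 668, -, 720, 763, -, -, -]
Lookup 720: h=5, probe 5,6,9,1,8 → found at 8.

5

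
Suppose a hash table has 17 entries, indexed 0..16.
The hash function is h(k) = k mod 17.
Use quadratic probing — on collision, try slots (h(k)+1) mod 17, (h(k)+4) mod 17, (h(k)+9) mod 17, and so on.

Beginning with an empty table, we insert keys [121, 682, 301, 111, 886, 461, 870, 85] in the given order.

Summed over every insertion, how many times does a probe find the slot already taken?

7

Insert 121: h=2, slot 2 empty => index 2.
Insert 682: h=2, slot 2 occupied => index 3.
Insert 301: h=12, slot 12 empty => index 12.
Insert 111: h=9, slot 9 empty => index 9.
Insert 886: h=2, slots 2,3 occupied => index 6.
Insert 461: h=2, slots 2,3,6 occupied => index 11.
Insert 870: h=3, slot 3 occupied => index 4.
Insert 85: h=0, slot 0 empty => index 0.
Table: [85, _, 121, 682, 870, _, 886, _, _, 111, _, 461, 301, _, _, _, _]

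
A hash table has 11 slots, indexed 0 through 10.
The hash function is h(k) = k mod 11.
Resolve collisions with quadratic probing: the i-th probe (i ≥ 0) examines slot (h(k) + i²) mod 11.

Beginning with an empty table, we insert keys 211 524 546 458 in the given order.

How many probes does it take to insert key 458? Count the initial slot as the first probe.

211: h=2 → slot 2
524: h=7 → slot 7
546: h=7, probe 7,8 → slot 8
458: h=7, probe 7,8,0 → slot 0
Table: [458, ., 211, ., ., ., ., 524, 546, ., .]

3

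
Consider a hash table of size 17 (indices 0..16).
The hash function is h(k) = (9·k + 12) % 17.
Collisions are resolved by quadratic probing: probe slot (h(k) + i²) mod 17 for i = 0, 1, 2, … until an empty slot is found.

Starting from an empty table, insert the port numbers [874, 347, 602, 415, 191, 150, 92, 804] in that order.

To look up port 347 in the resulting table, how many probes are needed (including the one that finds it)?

Insert 874: h=7, slot 7 empty → index 7.
Insert 347: h=7, slot 7 occupied → index 8.
Insert 602: h=7, slots 7,8 occupied → index 11.
Insert 415: h=7, slots 7,8,11 occupied → index 16.
Insert 191: h=14, slot 14 empty → index 14.
Insert 150: h=2, slot 2 empty → index 2.
Insert 92: h=7, slots 7,8,11,16 occupied → index 6.
Insert 804: h=6, slots 6,7 occupied → index 10.
Table: [-, -, 150, -, -, -, 92, 874, 347, -, 804, 602, -, -, 191, -, 415]
Lookup 347: h=7, probe 7,8 → found at 8.

2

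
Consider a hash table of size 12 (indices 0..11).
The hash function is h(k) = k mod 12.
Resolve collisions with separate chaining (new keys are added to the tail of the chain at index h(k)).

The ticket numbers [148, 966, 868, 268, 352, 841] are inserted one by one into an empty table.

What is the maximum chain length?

4

148 → bucket 4
966 → bucket 6
868 → bucket 4 (collision)
268 → bucket 4 (collision)
352 → bucket 4 (collision)
841 → bucket 1
Final buckets:
0: _
1: 841
2: _
3: _
4: 148 -> 868 -> 268 -> 352
5: _
6: 966
7: _
8: _
9: _
10: _
11: _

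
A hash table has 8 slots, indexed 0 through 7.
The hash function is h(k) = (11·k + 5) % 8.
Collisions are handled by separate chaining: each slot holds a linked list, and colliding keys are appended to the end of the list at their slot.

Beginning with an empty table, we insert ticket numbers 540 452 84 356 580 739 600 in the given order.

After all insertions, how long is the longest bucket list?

540 → bucket 1
452 → bucket 1 (collision)
84 → bucket 1 (collision)
356 → bucket 1 (collision)
580 → bucket 1 (collision)
739 → bucket 6
600 → bucket 5
Final buckets:
0: -
1: 540 -> 452 -> 84 -> 356 -> 580
2: -
3: -
4: -
5: 600
6: 739
7: -

5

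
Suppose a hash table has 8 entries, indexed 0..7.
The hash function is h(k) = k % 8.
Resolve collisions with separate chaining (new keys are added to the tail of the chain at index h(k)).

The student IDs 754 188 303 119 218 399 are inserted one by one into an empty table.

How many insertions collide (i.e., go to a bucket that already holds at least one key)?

3

754 -> bucket 2
188 -> bucket 4
303 -> bucket 7
119 -> bucket 7 (collision)
218 -> bucket 2 (collision)
399 -> bucket 7 (collision)
Final buckets:
0: —
1: —
2: 754 -> 218
3: —
4: 188
5: —
6: —
7: 303 -> 119 -> 399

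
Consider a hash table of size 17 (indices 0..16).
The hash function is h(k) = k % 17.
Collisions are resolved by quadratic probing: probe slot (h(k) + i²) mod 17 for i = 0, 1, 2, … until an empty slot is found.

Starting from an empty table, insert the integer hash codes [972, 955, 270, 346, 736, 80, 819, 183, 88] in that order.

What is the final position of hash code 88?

2

Insert 972: h=3, slot 3 empty => index 3.
Insert 955: h=3, slot 3 occupied => index 4.
Insert 270: h=15, slot 15 empty => index 15.
Insert 346: h=6, slot 6 empty => index 6.
Insert 736: h=5, slot 5 empty => index 5.
Insert 80: h=12, slot 12 empty => index 12.
Insert 819: h=3, slots 3,4 occupied => index 7.
Insert 183: h=13, slot 13 empty => index 13.
Insert 88: h=3, slots 3,4,7,12 occupied => index 2.
Table: [—, —, 88, 972, 955, 736, 346, 819, —, —, —, —, 80, 183, —, 270, —]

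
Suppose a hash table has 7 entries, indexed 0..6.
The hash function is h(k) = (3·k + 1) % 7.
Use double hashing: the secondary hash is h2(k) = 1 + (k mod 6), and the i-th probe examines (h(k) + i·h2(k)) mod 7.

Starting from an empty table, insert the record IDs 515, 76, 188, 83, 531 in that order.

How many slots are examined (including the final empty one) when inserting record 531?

515: h=6 -> slot 6
76: h=5 -> slot 5
188: h=5, h2=3, probe 5,1 -> slot 1
83: h=5, h2=6, probe 5,4 -> slot 4
531: h=5, h2=4, probe 5,2 -> slot 2
Table: [—, 188, 531, —, 83, 76, 515]

2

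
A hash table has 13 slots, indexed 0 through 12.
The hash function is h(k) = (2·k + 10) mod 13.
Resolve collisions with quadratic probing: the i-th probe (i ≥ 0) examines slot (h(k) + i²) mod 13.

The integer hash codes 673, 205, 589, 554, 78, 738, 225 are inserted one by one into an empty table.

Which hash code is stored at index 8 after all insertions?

Insert 673: h=4, slot 4 empty => index 4.
Insert 205: h=4, slot 4 occupied => index 5.
Insert 589: h=5, slot 5 occupied => index 6.
Insert 554: h=0, slot 0 empty => index 0.
Insert 78: h=10, slot 10 empty => index 10.
Insert 738: h=4, slots 4,5 occupied => index 8.
Insert 225: h=5, slots 5,6 occupied => index 9.
Table: [554, _, _, _, 673, 205, 589, _, 738, 225, 78, _, _]

738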